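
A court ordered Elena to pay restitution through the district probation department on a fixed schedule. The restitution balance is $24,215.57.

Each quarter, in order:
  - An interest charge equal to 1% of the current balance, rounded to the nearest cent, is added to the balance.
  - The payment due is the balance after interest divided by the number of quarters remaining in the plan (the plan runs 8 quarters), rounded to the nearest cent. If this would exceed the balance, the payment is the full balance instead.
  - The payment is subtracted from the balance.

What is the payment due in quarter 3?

Quarter 1: opening $24,215.57; interest $242.16 → $24,457.73; payment $3,057.22; balance $21,400.51
Quarter 2: opening $21,400.51; interest $214.01 → $21,614.52; payment $3,087.79; balance $18,526.73
Quarter 3: opening $18,526.73; interest $185.27 → $18,712.00; payment $3,118.67; balance $15,593.33

$3,118.67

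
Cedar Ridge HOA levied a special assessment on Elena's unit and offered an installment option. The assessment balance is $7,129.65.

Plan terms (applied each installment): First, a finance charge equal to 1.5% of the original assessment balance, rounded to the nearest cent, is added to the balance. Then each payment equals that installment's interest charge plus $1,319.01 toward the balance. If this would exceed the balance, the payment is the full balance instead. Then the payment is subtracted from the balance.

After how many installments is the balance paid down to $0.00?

Installment 1: opening $7,129.65; interest $106.94 → $7,236.59; payment $1,425.95; balance $5,810.64
Installment 2: opening $5,810.64; interest $106.94 → $5,917.58; payment $1,425.95; balance $4,491.63
Installment 3: opening $4,491.63; interest $106.94 → $4,598.57; payment $1,425.95; balance $3,172.62
Installment 4: opening $3,172.62; interest $106.94 → $3,279.56; payment $1,425.95; balance $1,853.61
Installment 5: opening $1,853.61; interest $106.94 → $1,960.55; payment $1,425.95; balance $534.60
Installment 6: opening $534.60; interest $106.94 → $641.54; payment $641.54; balance $0.00
Balance reaches $0.00 in installment 6.

6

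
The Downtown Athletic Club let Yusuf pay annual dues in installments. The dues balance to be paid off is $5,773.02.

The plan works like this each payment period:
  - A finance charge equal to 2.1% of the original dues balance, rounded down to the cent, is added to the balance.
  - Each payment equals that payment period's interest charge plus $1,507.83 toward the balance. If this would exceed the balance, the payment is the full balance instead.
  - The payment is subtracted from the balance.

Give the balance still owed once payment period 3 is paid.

$1,249.53

Payment period 1: $5,773.02 +$121.23 interest = $5,894.25; pay $1,629.06 → $4,265.19
Payment period 2: $4,265.19 +$121.23 interest = $4,386.42; pay $1,629.06 → $2,757.36
Payment period 3: $2,757.36 +$121.23 interest = $2,878.59; pay $1,629.06 → $1,249.53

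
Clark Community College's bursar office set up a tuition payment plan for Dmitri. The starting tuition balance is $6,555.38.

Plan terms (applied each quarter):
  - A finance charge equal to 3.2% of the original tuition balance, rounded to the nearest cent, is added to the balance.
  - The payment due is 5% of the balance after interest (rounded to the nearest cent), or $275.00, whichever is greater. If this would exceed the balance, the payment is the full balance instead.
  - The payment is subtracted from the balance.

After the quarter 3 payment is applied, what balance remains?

$6,188.87

# | Opening | Interest | Payment | End bal
1 | $6,555.38 | $209.77 | $338.26 | $6,426.89
2 | $6,426.89 | $209.77 | $331.83 | $6,304.83
3 | $6,304.83 | $209.77 | $325.73 | $6,188.87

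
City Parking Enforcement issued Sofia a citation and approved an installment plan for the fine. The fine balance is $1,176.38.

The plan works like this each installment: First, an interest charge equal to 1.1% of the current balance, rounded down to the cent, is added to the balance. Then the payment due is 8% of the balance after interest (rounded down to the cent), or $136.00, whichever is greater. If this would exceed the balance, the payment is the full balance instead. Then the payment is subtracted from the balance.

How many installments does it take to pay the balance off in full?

Installment 1: opening $1,176.38; interest $12.94 → $1,189.32; payment $136.00; balance $1,053.32
Installment 2: opening $1,053.32; interest $11.58 → $1,064.90; payment $136.00; balance $928.90
Installment 3: opening $928.90; interest $10.21 → $939.11; payment $136.00; balance $803.11
Installment 4: opening $803.11; interest $8.83 → $811.94; payment $136.00; balance $675.94
Installment 5: opening $675.94; interest $7.43 → $683.37; payment $136.00; balance $547.37
Installment 6: opening $547.37; interest $6.02 → $553.39; payment $136.00; balance $417.39
Installment 7: opening $417.39; interest $4.59 → $421.98; payment $136.00; balance $285.98
Installment 8: opening $285.98; interest $3.14 → $289.12; payment $136.00; balance $153.12
Installment 9: opening $153.12; interest $1.68 → $154.80; payment $136.00; balance $18.80
Installment 10: opening $18.80; interest $0.20 → $19.00; payment $19.00; balance $0.00
Balance reaches $0.00 in installment 10.

10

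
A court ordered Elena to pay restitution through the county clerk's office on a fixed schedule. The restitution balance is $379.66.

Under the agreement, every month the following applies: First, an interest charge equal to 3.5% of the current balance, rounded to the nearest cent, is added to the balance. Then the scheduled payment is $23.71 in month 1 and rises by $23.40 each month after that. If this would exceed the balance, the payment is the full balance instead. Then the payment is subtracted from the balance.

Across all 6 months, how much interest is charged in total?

# | Opening | Interest | Payment | End bal
1 | $379.66 | $13.29 | $23.71 | $369.24
2 | $369.24 | $12.92 | $47.11 | $335.05
3 | $335.05 | $11.73 | $70.51 | $276.27
4 | $276.27 | $9.67 | $93.91 | $192.03
5 | $192.03 | $6.72 | $117.31 | $81.44
6 | $81.44 | $2.85 | $84.29 | $0.00
Total interest: $13.29 + $12.92 + $11.73 + $9.67 + $6.72 + $2.85 = $57.18

$57.18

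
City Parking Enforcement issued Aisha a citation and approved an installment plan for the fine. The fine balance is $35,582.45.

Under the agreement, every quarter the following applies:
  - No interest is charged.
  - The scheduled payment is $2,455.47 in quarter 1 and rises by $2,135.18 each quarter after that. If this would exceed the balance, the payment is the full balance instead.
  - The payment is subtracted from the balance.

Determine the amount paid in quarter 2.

$4,590.65

# | Opening | Payment | End bal
1 | $35,582.45 | $2,455.47 | $33,126.98
2 | $33,126.98 | $4,590.65 | $28,536.33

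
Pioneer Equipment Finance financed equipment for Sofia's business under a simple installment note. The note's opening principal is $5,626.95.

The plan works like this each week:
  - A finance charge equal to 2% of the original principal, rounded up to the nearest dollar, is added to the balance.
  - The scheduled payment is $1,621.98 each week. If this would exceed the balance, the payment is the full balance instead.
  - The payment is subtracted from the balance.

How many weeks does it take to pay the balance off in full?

4

# | Opening | Interest | Payment | End bal
1 | $5,626.95 | $113.00 | $1,621.98 | $4,117.97
2 | $4,117.97 | $113.00 | $1,621.98 | $2,608.99
3 | $2,608.99 | $113.00 | $1,621.98 | $1,100.01
4 | $1,100.01 | $113.00 | $1,213.01 | $0.00
Balance reaches $0.00 in week 4.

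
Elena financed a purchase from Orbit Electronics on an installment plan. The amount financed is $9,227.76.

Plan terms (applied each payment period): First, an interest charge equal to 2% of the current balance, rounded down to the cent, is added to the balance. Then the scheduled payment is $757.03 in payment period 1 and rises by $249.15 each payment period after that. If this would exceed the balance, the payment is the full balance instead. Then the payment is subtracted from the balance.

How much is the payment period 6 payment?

$2,002.78

Payment period 1: $9,227.76 +$184.55 interest = $9,412.31; pay $757.03 → $8,655.28
Payment period 2: $8,655.28 +$173.10 interest = $8,828.38; pay $1,006.18 → $7,822.20
Payment period 3: $7,822.20 +$156.44 interest = $7,978.64; pay $1,255.33 → $6,723.31
Payment period 4: $6,723.31 +$134.46 interest = $6,857.77; pay $1,504.48 → $5,353.29
Payment period 5: $5,353.29 +$107.06 interest = $5,460.35; pay $1,753.63 → $3,706.72
Payment period 6: $3,706.72 +$74.13 interest = $3,780.85; pay $2,002.78 → $1,778.07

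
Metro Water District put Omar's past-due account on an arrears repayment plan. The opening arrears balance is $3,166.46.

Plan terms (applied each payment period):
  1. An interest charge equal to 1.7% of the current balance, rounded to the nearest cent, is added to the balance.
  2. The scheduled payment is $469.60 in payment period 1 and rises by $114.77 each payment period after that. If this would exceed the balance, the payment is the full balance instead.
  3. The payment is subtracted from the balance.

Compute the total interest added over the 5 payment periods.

Payment period 1: opening $3,166.46; interest $53.83 → $3,220.29; payment $469.60; balance $2,750.69
Payment period 2: opening $2,750.69; interest $46.76 → $2,797.45; payment $584.37; balance $2,213.08
Payment period 3: opening $2,213.08; interest $37.62 → $2,250.70; payment $699.14; balance $1,551.56
Payment period 4: opening $1,551.56; interest $26.38 → $1,577.94; payment $813.91; balance $764.03
Payment period 5: opening $764.03; interest $12.99 → $777.02; payment $777.02; balance $0.00
Total interest: $53.83 + $46.76 + $37.62 + $26.38 + $12.99 = $177.58

$177.58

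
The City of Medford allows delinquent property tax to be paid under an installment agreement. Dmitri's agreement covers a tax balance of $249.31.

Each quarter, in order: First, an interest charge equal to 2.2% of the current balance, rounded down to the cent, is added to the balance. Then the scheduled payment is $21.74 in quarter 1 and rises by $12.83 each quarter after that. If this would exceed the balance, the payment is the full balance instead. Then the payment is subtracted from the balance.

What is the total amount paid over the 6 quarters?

$270.92

Quarter 1: opening $249.31; interest $5.48 → $254.79; payment $21.74; balance $233.05
Quarter 2: opening $233.05; interest $5.12 → $238.17; payment $34.57; balance $203.60
Quarter 3: opening $203.60; interest $4.47 → $208.07; payment $47.40; balance $160.67
Quarter 4: opening $160.67; interest $3.53 → $164.20; payment $60.23; balance $103.97
Quarter 5: opening $103.97; interest $2.28 → $106.25; payment $73.06; balance $33.19
Quarter 6: opening $33.19; interest $0.73 → $33.92; payment $33.92; balance $0.00
Total paid: $270.92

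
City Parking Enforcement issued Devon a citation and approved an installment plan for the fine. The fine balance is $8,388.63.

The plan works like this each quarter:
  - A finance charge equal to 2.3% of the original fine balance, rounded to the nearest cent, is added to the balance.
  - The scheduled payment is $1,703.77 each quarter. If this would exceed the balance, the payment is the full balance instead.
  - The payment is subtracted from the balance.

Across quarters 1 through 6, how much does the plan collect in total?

Quarter 1: opening $8,388.63; interest $192.94 → $8,581.57; payment $1,703.77; balance $6,877.80
Quarter 2: opening $6,877.80; interest $192.94 → $7,070.74; payment $1,703.77; balance $5,366.97
Quarter 3: opening $5,366.97; interest $192.94 → $5,559.91; payment $1,703.77; balance $3,856.14
Quarter 4: opening $3,856.14; interest $192.94 → $4,049.08; payment $1,703.77; balance $2,345.31
Quarter 5: opening $2,345.31; interest $192.94 → $2,538.25; payment $1,703.77; balance $834.48
Quarter 6: opening $834.48; interest $192.94 → $1,027.42; payment $1,027.42; balance $0.00
Total paid: $9,546.27

$9,546.27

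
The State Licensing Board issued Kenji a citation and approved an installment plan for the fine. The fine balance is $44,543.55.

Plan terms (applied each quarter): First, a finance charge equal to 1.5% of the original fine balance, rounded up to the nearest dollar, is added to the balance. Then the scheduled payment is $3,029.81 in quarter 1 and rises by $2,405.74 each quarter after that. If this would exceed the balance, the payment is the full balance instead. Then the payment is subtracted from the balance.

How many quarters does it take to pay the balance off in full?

6

Quarter 1: $44,543.55 +$669.00 interest = $45,212.55; pay $3,029.81 → $42,182.74
Quarter 2: $42,182.74 +$669.00 interest = $42,851.74; pay $5,435.55 → $37,416.19
Quarter 3: $37,416.19 +$669.00 interest = $38,085.19; pay $7,841.29 → $30,243.90
Quarter 4: $30,243.90 +$669.00 interest = $30,912.90; pay $10,247.03 → $20,665.87
Quarter 5: $20,665.87 +$669.00 interest = $21,334.87; pay $12,652.77 → $8,682.10
Quarter 6: $8,682.10 +$669.00 interest = $9,351.10; pay $9,351.10 → $0.00
Balance reaches $0.00 in quarter 6.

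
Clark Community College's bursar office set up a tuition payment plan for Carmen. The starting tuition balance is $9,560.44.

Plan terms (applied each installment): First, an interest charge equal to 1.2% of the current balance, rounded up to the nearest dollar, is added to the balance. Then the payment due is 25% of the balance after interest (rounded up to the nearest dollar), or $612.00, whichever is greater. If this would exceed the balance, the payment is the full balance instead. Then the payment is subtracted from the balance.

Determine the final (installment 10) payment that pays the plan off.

# | Opening | Interest | Payment | End bal
1 | $9,560.44 | $115.00 | $2,419.00 | $7,256.44
2 | $7,256.44 | $88.00 | $1,837.00 | $5,507.44
3 | $5,507.44 | $67.00 | $1,394.00 | $4,180.44
4 | $4,180.44 | $51.00 | $1,058.00 | $3,173.44
5 | $3,173.44 | $39.00 | $804.00 | $2,408.44
6 | $2,408.44 | $29.00 | $612.00 | $1,825.44
7 | $1,825.44 | $22.00 | $612.00 | $1,235.44
8 | $1,235.44 | $15.00 | $612.00 | $638.44
9 | $638.44 | $8.00 | $612.00 | $34.44
10 | $34.44 | $1.00 | $35.44 | $0.00

$35.44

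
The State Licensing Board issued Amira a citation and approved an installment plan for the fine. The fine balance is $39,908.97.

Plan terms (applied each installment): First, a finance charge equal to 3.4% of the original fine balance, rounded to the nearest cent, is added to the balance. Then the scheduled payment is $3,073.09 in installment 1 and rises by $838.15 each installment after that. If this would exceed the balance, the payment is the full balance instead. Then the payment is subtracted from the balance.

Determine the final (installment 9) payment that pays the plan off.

Installment 1: opening $39,908.97; interest $1,356.90 → $41,265.87; payment $3,073.09; balance $38,192.78
Installment 2: opening $38,192.78; interest $1,356.90 → $39,549.68; payment $3,911.24; balance $35,638.44
Installment 3: opening $35,638.44; interest $1,356.90 → $36,995.34; payment $4,749.39; balance $32,245.95
Installment 4: opening $32,245.95; interest $1,356.90 → $33,602.85; payment $5,587.54; balance $28,015.31
Installment 5: opening $28,015.31; interest $1,356.90 → $29,372.21; payment $6,425.69; balance $22,946.52
Installment 6: opening $22,946.52; interest $1,356.90 → $24,303.42; payment $7,263.84; balance $17,039.58
Installment 7: opening $17,039.58; interest $1,356.90 → $18,396.48; payment $8,101.99; balance $10,294.49
Installment 8: opening $10,294.49; interest $1,356.90 → $11,651.39; payment $8,940.14; balance $2,711.25
Installment 9: opening $2,711.25; interest $1,356.90 → $4,068.15; payment $4,068.15; balance $0.00

$4,068.15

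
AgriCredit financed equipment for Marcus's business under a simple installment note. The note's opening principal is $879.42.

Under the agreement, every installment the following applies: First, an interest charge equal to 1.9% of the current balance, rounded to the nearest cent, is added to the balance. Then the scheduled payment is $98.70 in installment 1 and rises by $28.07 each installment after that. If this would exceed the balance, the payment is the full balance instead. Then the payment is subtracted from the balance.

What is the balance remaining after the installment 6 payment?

$0.00

Installment 1: opening $879.42; interest $16.71 → $896.13; payment $98.70; balance $797.43
Installment 2: opening $797.43; interest $15.15 → $812.58; payment $126.77; balance $685.81
Installment 3: opening $685.81; interest $13.03 → $698.84; payment $154.84; balance $544.00
Installment 4: opening $544.00; interest $10.34 → $554.34; payment $182.91; balance $371.43
Installment 5: opening $371.43; interest $7.06 → $378.49; payment $210.98; balance $167.51
Installment 6: opening $167.51; interest $3.18 → $170.69; payment $170.69; balance $0.00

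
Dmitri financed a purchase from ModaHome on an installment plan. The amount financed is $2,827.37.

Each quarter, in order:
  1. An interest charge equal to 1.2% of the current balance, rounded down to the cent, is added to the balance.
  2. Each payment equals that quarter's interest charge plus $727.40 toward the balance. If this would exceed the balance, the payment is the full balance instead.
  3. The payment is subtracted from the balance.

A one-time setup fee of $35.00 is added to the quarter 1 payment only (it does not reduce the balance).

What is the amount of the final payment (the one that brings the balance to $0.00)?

Quarter 1: $2,827.37 +$33.92 interest = $2,861.29; pay $761.32 (+ $35.00 fee) → $2,099.97
Quarter 2: $2,099.97 +$25.19 interest = $2,125.16; pay $752.59 → $1,372.57
Quarter 3: $1,372.57 +$16.47 interest = $1,389.04; pay $743.87 → $645.17
Quarter 4: $645.17 +$7.74 interest = $652.91; pay $652.91 → $0.00

$652.91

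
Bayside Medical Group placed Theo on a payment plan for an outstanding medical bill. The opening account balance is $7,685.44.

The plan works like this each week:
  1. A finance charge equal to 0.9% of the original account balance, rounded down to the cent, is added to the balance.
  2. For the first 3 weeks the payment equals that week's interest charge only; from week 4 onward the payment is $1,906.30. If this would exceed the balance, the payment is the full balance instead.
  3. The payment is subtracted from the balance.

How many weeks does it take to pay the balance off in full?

8

Week 1: opening $7,685.44; interest $69.16 → $7,754.60; payment $69.16; balance $7,685.44
Week 2: opening $7,685.44; interest $69.16 → $7,754.60; payment $69.16; balance $7,685.44
Week 3: opening $7,685.44; interest $69.16 → $7,754.60; payment $69.16; balance $7,685.44
Week 4: opening $7,685.44; interest $69.16 → $7,754.60; payment $1,906.30; balance $5,848.30
Week 5: opening $5,848.30; interest $69.16 → $5,917.46; payment $1,906.30; balance $4,011.16
Week 6: opening $4,011.16; interest $69.16 → $4,080.32; payment $1,906.30; balance $2,174.02
Week 7: opening $2,174.02; interest $69.16 → $2,243.18; payment $1,906.30; balance $336.88
Week 8: opening $336.88; interest $69.16 → $406.04; payment $406.04; balance $0.00
Balance reaches $0.00 in week 8.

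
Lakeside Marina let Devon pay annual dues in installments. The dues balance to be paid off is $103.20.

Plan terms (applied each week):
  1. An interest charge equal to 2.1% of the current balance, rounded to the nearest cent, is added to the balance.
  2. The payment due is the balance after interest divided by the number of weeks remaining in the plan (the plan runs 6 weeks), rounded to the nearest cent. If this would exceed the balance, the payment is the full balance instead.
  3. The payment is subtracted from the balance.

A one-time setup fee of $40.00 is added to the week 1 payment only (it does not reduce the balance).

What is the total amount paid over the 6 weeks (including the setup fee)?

$151.05

Week 1: $103.20 +$2.17 interest = $105.37; pay $17.56 (+ $40.00 fee) → $87.81
Week 2: $87.81 +$1.84 interest = $89.65; pay $17.93 → $71.72
Week 3: $71.72 +$1.51 interest = $73.23; pay $18.31 → $54.92
Week 4: $54.92 +$1.15 interest = $56.07; pay $18.69 → $37.38
Week 5: $37.38 +$0.78 interest = $38.16; pay $19.08 → $19.08
Week 6: $19.08 +$0.40 interest = $19.48; pay $19.48 → $0.00
Total paid: $151.05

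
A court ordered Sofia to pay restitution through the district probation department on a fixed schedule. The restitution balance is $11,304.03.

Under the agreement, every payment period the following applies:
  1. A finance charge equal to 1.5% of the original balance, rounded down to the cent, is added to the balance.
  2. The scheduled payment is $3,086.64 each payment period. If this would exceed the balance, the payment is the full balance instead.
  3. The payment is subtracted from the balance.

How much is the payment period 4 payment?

$2,722.35

# | Opening | Interest | Payment | End bal
1 | $11,304.03 | $169.56 | $3,086.64 | $8,386.95
2 | $8,386.95 | $169.56 | $3,086.64 | $5,469.87
3 | $5,469.87 | $169.56 | $3,086.64 | $2,552.79
4 | $2,552.79 | $169.56 | $2,722.35 | $0.00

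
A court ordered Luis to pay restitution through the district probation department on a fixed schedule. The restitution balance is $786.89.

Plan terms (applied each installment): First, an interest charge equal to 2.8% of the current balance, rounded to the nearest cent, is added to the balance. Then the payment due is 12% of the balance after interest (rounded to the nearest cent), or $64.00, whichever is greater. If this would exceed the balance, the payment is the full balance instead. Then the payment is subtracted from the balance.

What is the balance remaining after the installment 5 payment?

Installment 1: opening $786.89; interest $22.03 → $808.92; payment $97.07; balance $711.85
Installment 2: opening $711.85; interest $19.93 → $731.78; payment $87.81; balance $643.97
Installment 3: opening $643.97; interest $18.03 → $662.00; payment $79.44; balance $582.56
Installment 4: opening $582.56; interest $16.31 → $598.87; payment $71.86; balance $527.01
Installment 5: opening $527.01; interest $14.76 → $541.77; payment $65.01; balance $476.76

$476.76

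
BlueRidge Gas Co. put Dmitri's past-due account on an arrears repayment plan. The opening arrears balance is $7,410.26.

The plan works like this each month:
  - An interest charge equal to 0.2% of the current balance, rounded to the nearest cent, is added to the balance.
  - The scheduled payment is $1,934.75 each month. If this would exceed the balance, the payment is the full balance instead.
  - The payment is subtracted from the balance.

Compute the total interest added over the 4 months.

Month 1: opening $7,410.26; interest $14.82 → $7,425.08; payment $1,934.75; balance $5,490.33
Month 2: opening $5,490.33; interest $10.98 → $5,501.31; payment $1,934.75; balance $3,566.56
Month 3: opening $3,566.56; interest $7.13 → $3,573.69; payment $1,934.75; balance $1,638.94
Month 4: opening $1,638.94; interest $3.28 → $1,642.22; payment $1,642.22; balance $0.00
Total interest: $14.82 + $10.98 + $7.13 + $3.28 = $36.21

$36.21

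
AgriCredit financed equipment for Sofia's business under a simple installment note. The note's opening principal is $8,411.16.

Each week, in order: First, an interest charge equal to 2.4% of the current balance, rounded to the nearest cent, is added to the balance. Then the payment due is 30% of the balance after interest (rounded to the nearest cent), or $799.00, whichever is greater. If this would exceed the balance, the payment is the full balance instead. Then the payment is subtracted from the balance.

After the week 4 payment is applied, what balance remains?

$2,220.48

# | Opening | Interest | Payment | End bal
1 | $8,411.16 | $201.87 | $2,583.91 | $6,029.12
2 | $6,029.12 | $144.70 | $1,852.15 | $4,321.67
3 | $4,321.67 | $103.72 | $1,327.62 | $3,097.77
4 | $3,097.77 | $74.35 | $951.64 | $2,220.48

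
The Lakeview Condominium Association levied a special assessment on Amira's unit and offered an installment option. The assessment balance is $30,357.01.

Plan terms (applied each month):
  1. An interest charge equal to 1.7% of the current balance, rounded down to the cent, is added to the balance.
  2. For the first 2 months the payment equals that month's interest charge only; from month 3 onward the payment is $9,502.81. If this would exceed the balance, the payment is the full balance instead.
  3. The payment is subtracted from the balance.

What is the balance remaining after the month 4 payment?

$12,230.74

Month 1: $30,357.01 +$516.06 interest = $30,873.07; pay $516.06 → $30,357.01
Month 2: $30,357.01 +$516.06 interest = $30,873.07; pay $516.06 → $30,357.01
Month 3: $30,357.01 +$516.06 interest = $30,873.07; pay $9,502.81 → $21,370.26
Month 4: $21,370.26 +$363.29 interest = $21,733.55; pay $9,502.81 → $12,230.74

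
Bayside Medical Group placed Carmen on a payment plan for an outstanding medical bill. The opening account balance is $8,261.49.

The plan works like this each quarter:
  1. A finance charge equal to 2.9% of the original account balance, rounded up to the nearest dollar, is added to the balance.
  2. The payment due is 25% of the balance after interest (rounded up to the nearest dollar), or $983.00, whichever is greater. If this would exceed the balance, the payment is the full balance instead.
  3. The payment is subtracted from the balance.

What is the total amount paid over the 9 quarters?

# | Opening | Interest | Payment | End bal
1 | $8,261.49 | $240.00 | $2,126.00 | $6,375.49
2 | $6,375.49 | $240.00 | $1,654.00 | $4,961.49
3 | $4,961.49 | $240.00 | $1,301.00 | $3,900.49
4 | $3,900.49 | $240.00 | $1,036.00 | $3,104.49
5 | $3,104.49 | $240.00 | $983.00 | $2,361.49
6 | $2,361.49 | $240.00 | $983.00 | $1,618.49
7 | $1,618.49 | $240.00 | $983.00 | $875.49
8 | $875.49 | $240.00 | $983.00 | $132.49
9 | $132.49 | $240.00 | $372.49 | $0.00
Total paid: $10,421.49

$10,421.49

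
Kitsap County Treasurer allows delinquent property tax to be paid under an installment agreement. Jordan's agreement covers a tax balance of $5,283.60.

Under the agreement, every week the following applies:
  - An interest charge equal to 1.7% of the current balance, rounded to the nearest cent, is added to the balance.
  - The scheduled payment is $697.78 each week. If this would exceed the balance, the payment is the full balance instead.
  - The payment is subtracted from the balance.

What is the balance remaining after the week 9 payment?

Week 1: $5,283.60 +$89.82 interest = $5,373.42; pay $697.78 → $4,675.64
Week 2: $4,675.64 +$79.49 interest = $4,755.13; pay $697.78 → $4,057.35
Week 3: $4,057.35 +$68.97 interest = $4,126.32; pay $697.78 → $3,428.54
Week 4: $3,428.54 +$58.29 interest = $3,486.83; pay $697.78 → $2,789.05
Week 5: $2,789.05 +$47.41 interest = $2,836.46; pay $697.78 → $2,138.68
Week 6: $2,138.68 +$36.36 interest = $2,175.04; pay $697.78 → $1,477.26
Week 7: $1,477.26 +$25.11 interest = $1,502.37; pay $697.78 → $804.59
Week 8: $804.59 +$13.68 interest = $818.27; pay $697.78 → $120.49
Week 9: $120.49 +$2.05 interest = $122.54; pay $122.54 → $0.00

$0.00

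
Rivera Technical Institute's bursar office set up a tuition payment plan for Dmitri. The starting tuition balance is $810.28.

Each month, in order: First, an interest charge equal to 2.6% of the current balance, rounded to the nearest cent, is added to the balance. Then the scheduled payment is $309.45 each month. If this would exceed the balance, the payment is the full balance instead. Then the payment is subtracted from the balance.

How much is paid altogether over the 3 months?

Month 1: $810.28 +$21.07 interest = $831.35; pay $309.45 → $521.90
Month 2: $521.90 +$13.57 interest = $535.47; pay $309.45 → $226.02
Month 3: $226.02 +$5.88 interest = $231.90; pay $231.90 → $0.00
Total paid: $850.80

$850.80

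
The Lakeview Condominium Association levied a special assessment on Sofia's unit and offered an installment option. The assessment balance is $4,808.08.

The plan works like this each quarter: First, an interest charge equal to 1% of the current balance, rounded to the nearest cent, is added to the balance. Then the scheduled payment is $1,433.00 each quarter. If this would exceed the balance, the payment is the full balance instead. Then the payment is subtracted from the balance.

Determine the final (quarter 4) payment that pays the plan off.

Quarter 1: opening $4,808.08; interest $48.08 → $4,856.16; payment $1,433.00; balance $3,423.16
Quarter 2: opening $3,423.16; interest $34.23 → $3,457.39; payment $1,433.00; balance $2,024.39
Quarter 3: opening $2,024.39; interest $20.24 → $2,044.63; payment $1,433.00; balance $611.63
Quarter 4: opening $611.63; interest $6.12 → $617.75; payment $617.75; balance $0.00

$617.75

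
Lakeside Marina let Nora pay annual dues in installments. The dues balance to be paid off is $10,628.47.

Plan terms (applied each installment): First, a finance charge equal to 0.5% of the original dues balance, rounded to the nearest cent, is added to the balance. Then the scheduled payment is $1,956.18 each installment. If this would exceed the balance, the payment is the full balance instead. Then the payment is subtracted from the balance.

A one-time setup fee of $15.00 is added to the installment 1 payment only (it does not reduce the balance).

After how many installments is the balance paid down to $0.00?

6

Installment 1: opening $10,628.47; interest $53.14 → $10,681.61; payment $1,956.18 (+ $15.00 fee); balance $8,725.43
Installment 2: opening $8,725.43; interest $53.14 → $8,778.57; payment $1,956.18; balance $6,822.39
Installment 3: opening $6,822.39; interest $53.14 → $6,875.53; payment $1,956.18; balance $4,919.35
Installment 4: opening $4,919.35; interest $53.14 → $4,972.49; payment $1,956.18; balance $3,016.31
Installment 5: opening $3,016.31; interest $53.14 → $3,069.45; payment $1,956.18; balance $1,113.27
Installment 6: opening $1,113.27; interest $53.14 → $1,166.41; payment $1,166.41; balance $0.00
Balance reaches $0.00 in installment 6.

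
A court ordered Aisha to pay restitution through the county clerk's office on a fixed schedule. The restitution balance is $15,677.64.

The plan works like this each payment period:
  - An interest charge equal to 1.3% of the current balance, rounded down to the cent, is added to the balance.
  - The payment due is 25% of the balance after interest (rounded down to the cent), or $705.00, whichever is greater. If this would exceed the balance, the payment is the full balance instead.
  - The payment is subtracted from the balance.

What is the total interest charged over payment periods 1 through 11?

Payment period 1: opening $15,677.64; interest $203.80 → $15,881.44; payment $3,970.36; balance $11,911.08
Payment period 2: opening $11,911.08; interest $154.84 → $12,065.92; payment $3,016.48; balance $9,049.44
Payment period 3: opening $9,049.44; interest $117.64 → $9,167.08; payment $2,291.77; balance $6,875.31
Payment period 4: opening $6,875.31; interest $89.37 → $6,964.68; payment $1,741.17; balance $5,223.51
Payment period 5: opening $5,223.51; interest $67.90 → $5,291.41; payment $1,322.85; balance $3,968.56
Payment period 6: opening $3,968.56; interest $51.59 → $4,020.15; payment $1,005.03; balance $3,015.12
Payment period 7: opening $3,015.12; interest $39.19 → $3,054.31; payment $763.57; balance $2,290.74
Payment period 8: opening $2,290.74; interest $29.77 → $2,320.51; payment $705.00; balance $1,615.51
Payment period 9: opening $1,615.51; interest $21.00 → $1,636.51; payment $705.00; balance $931.51
Payment period 10: opening $931.51; interest $12.10 → $943.61; payment $705.00; balance $238.61
Payment period 11: opening $238.61; interest $3.10 → $241.71; payment $241.71; balance $0.00
Total interest: $203.80 + $154.84 + $117.64 + $89.37 + $67.90 + $51.59 + $39.19 + $29.77 + $21.00 + $12.10 + $3.10 = $790.30

$790.30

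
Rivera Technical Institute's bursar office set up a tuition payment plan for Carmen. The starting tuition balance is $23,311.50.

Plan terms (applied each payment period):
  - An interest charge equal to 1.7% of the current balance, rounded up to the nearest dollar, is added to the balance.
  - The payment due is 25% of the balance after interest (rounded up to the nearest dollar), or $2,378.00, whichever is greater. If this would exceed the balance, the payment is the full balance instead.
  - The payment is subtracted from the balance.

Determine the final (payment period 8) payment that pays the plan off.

$1,062.50

# | Opening | Interest | Payment | End bal
1 | $23,311.50 | $397.00 | $5,928.00 | $17,780.50
2 | $17,780.50 | $303.00 | $4,521.00 | $13,562.50
3 | $13,562.50 | $231.00 | $3,449.00 | $10,344.50
4 | $10,344.50 | $176.00 | $2,631.00 | $7,889.50
5 | $7,889.50 | $135.00 | $2,378.00 | $5,646.50
6 | $5,646.50 | $96.00 | $2,378.00 | $3,364.50
7 | $3,364.50 | $58.00 | $2,378.00 | $1,044.50
8 | $1,044.50 | $18.00 | $1,062.50 | $0.00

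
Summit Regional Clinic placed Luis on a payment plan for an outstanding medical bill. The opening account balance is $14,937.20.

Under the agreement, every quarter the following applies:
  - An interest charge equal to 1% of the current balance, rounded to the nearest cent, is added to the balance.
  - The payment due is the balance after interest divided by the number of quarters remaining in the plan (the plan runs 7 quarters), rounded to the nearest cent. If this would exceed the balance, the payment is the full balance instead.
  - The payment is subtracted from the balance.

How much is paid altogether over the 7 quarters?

Quarter 1: $14,937.20 +$149.37 interest = $15,086.57; pay $2,155.22 → $12,931.35
Quarter 2: $12,931.35 +$129.31 interest = $13,060.66; pay $2,176.78 → $10,883.88
Quarter 3: $10,883.88 +$108.84 interest = $10,992.72; pay $2,198.54 → $8,794.18
Quarter 4: $8,794.18 +$87.94 interest = $8,882.12; pay $2,220.53 → $6,661.59
Quarter 5: $6,661.59 +$66.62 interest = $6,728.21; pay $2,242.74 → $4,485.47
Quarter 6: $4,485.47 +$44.85 interest = $4,530.32; pay $2,265.16 → $2,265.16
Quarter 7: $2,265.16 +$22.65 interest = $2,287.81; pay $2,287.81 → $0.00
Total paid: $15,546.78

$15,546.78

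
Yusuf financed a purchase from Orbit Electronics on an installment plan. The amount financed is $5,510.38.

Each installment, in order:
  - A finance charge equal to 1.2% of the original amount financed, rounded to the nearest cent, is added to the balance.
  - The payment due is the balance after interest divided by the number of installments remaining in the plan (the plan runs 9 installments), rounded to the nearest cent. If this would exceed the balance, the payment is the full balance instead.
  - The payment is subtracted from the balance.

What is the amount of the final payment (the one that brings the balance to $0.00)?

Installment 1: opening $5,510.38; interest $66.12 → $5,576.50; payment $619.61; balance $4,956.89
Installment 2: opening $4,956.89; interest $66.12 → $5,023.01; payment $627.88; balance $4,395.13
Installment 3: opening $4,395.13; interest $66.12 → $4,461.25; payment $637.32; balance $3,823.93
Installment 4: opening $3,823.93; interest $66.12 → $3,890.05; payment $648.34; balance $3,241.71
Installment 5: opening $3,241.71; interest $66.12 → $3,307.83; payment $661.57; balance $2,646.26
Installment 6: opening $2,646.26; interest $66.12 → $2,712.38; payment $678.10; balance $2,034.28
Installment 7: opening $2,034.28; interest $66.12 → $2,100.40; payment $700.13; balance $1,400.27
Installment 8: opening $1,400.27; interest $66.12 → $1,466.39; payment $733.20; balance $733.19
Installment 9: opening $733.19; interest $66.12 → $799.31; payment $799.31; balance $0.00

$799.31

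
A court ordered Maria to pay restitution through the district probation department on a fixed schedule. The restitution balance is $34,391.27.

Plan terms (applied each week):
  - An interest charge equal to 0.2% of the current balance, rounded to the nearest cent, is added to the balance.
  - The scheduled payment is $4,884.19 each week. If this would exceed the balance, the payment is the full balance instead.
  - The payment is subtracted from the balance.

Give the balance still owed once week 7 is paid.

Week 1: opening $34,391.27; interest $68.78 → $34,460.05; payment $4,884.19; balance $29,575.86
Week 2: opening $29,575.86; interest $59.15 → $29,635.01; payment $4,884.19; balance $24,750.82
Week 3: opening $24,750.82; interest $49.50 → $24,800.32; payment $4,884.19; balance $19,916.13
Week 4: opening $19,916.13; interest $39.83 → $19,955.96; payment $4,884.19; balance $15,071.77
Week 5: opening $15,071.77; interest $30.14 → $15,101.91; payment $4,884.19; balance $10,217.72
Week 6: opening $10,217.72; interest $20.44 → $10,238.16; payment $4,884.19; balance $5,353.97
Week 7: opening $5,353.97; interest $10.71 → $5,364.68; payment $4,884.19; balance $480.49

$480.49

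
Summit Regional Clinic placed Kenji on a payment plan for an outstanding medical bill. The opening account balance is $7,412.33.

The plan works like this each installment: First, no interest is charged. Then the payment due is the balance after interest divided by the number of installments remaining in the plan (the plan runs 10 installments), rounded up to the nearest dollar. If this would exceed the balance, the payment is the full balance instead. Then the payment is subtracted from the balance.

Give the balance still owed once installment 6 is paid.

$2,963.33

Installment 1: opening $7,412.33; payment $742.00; balance $6,670.33
Installment 2: opening $6,670.33; payment $742.00; balance $5,928.33
Installment 3: opening $5,928.33; payment $742.00; balance $5,186.33
Installment 4: opening $5,186.33; payment $741.00; balance $4,445.33
Installment 5: opening $4,445.33; payment $741.00; balance $3,704.33
Installment 6: opening $3,704.33; payment $741.00; balance $2,963.33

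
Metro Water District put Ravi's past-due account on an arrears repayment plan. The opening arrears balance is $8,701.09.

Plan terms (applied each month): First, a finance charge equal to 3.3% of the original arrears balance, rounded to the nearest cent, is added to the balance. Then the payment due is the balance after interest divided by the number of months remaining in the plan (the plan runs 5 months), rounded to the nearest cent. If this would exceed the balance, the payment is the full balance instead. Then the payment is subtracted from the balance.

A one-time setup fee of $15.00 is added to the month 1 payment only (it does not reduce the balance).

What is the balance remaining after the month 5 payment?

# | Opening | Interest | Payment | Fee | End bal
1 | $8,701.09 | $287.14 | $1,797.65 | $15.00 | $7,190.58
2 | $7,190.58 | $287.14 | $1,869.43 | — | $5,608.29
3 | $5,608.29 | $287.14 | $1,965.14 | — | $3,930.29
4 | $3,930.29 | $287.14 | $2,108.72 | — | $2,108.71
5 | $2,108.71 | $287.14 | $2,395.85 | — | $0.00

$0.00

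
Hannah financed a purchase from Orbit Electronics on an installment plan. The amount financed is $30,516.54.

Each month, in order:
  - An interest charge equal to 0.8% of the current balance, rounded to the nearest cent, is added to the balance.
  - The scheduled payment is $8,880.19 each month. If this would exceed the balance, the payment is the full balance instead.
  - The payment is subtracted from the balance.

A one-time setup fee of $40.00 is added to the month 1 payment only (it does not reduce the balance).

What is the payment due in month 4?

# | Opening | Interest | Payment | Fee | End bal
1 | $30,516.54 | $244.13 | $8,880.19 | $40.00 | $21,880.48
2 | $21,880.48 | $175.04 | $8,880.19 | — | $13,175.33
3 | $13,175.33 | $105.40 | $8,880.19 | — | $4,400.54
4 | $4,400.54 | $35.20 | $4,435.74 | — | $0.00

$4,435.74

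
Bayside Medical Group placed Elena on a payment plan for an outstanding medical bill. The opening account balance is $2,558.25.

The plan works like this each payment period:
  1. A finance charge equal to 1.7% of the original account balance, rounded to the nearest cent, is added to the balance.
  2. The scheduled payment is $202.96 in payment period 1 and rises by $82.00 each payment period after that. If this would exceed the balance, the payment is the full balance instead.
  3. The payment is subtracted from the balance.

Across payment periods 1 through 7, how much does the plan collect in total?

$2,862.68

Payment period 1: opening $2,558.25; interest $43.49 → $2,601.74; payment $202.96; balance $2,398.78
Payment period 2: opening $2,398.78; interest $43.49 → $2,442.27; payment $284.96; balance $2,157.31
Payment period 3: opening $2,157.31; interest $43.49 → $2,200.80; payment $366.96; balance $1,833.84
Payment period 4: opening $1,833.84; interest $43.49 → $1,877.33; payment $448.96; balance $1,428.37
Payment period 5: opening $1,428.37; interest $43.49 → $1,471.86; payment $530.96; balance $940.90
Payment period 6: opening $940.90; interest $43.49 → $984.39; payment $612.96; balance $371.43
Payment period 7: opening $371.43; interest $43.49 → $414.92; payment $414.92; balance $0.00
Total paid: $2,862.68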